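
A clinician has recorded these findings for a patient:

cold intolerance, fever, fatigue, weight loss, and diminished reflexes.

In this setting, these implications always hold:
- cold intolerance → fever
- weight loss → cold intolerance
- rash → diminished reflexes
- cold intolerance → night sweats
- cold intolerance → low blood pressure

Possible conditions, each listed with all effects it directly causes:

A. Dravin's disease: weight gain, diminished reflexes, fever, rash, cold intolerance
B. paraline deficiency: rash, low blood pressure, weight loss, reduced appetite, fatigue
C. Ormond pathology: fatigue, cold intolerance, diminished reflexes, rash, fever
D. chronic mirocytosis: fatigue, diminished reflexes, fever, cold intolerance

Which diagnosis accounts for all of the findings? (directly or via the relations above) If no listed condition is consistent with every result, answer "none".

Checking each candidate against the observations:
(A) Dravin's disease — cold intolerance +; fever +; fatigue -; weight loss -; diminished reflexes +
(B) paraline deficiency — cold intolerance + (through weight loss → cold intolerance); fever + (through weight loss → cold intolerance → fever); fatigue +; weight loss +; diminished reflexes + (through rash → diminished reflexes)
(C) Ormond pathology — cold intolerance +; fever +; fatigue +; weight loss -; diminished reflexes +
(D) chronic mirocytosis — cold intolerance +; fever +; fatigue +; weight loss -; diminished reflexes +
Only (B) is consistent with every observation.

B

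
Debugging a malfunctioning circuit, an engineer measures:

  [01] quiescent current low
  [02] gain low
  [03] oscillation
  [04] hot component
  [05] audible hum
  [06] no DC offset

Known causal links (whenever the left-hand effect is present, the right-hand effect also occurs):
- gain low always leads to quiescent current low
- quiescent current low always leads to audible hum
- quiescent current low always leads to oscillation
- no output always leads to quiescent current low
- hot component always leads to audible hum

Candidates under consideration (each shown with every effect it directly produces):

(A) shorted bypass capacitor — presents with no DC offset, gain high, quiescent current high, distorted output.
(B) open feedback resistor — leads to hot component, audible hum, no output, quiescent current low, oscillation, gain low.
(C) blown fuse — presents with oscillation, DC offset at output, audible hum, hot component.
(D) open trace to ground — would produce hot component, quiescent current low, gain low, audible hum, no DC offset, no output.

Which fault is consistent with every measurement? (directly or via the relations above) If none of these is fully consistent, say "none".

For each candidate, compare predicted effects to what was observed:
(A) shorted bypass capacitor — quiescent current low miss; gain low miss; oscillation miss; hot component miss; audible hum miss; no DC offset match
(B) open feedback resistor — quiescent current low match; gain low match; oscillation match; hot component match; audible hum match; no DC offset miss
(C) blown fuse — fails on quiescent current low, gain low, no DC offset (predicts DC offset at output, not no DC offset)
(D) open trace to ground — quiescent current low match; gain low match; oscillation match (via quiescent current low → oscillation); hot component match; audible hum match; no DC offset match
(D) alone accounts for all the evidence.

D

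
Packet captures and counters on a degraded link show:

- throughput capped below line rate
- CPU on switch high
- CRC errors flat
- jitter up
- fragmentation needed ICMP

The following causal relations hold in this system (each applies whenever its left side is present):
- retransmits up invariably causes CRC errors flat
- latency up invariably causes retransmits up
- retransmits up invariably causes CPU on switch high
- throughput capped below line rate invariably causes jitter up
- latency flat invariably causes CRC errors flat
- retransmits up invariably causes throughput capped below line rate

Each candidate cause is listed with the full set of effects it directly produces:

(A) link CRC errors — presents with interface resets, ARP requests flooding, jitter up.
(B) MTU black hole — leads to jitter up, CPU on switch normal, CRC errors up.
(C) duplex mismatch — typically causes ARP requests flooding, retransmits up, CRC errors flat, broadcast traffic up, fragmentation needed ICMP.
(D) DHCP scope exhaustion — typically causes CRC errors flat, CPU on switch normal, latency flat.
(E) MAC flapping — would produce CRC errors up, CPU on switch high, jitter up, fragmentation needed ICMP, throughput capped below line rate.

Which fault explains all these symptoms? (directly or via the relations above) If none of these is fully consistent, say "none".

Checking each candidate against the observations:
(A) link CRC errors — does not account for throughput capped below line rate, CPU on switch high, CRC errors flat, fragmentation needed ICMP
(B) MTU black hole — fails on throughput capped below line rate, CPU on switch high, CRC errors flat, fragmentation needed ICMP (predicts CPU on switch normal, not CPU on switch high; predicts CRC errors up, not CRC errors flat)
(C) duplex mismatch — throughput capped below line rate + (by retransmits up → throughput capped below line rate); CPU on switch high + (by retransmits up → CPU on switch high); CRC errors flat +; jitter up + (by retransmits up → throughput capped below line rate → jitter up); fragmentation needed ICMP +
(D) DHCP scope exhaustion — throughput capped below line rate -; CPU on switch high -; CRC errors flat +; jitter up -; fragmentation needed ICMP -
(E) MAC flapping — throughput capped below line rate +; CPU on switch high +; CRC errors flat -; jitter up +; fragmentation needed ICMP +
(C) alone accounts for all the evidence.

C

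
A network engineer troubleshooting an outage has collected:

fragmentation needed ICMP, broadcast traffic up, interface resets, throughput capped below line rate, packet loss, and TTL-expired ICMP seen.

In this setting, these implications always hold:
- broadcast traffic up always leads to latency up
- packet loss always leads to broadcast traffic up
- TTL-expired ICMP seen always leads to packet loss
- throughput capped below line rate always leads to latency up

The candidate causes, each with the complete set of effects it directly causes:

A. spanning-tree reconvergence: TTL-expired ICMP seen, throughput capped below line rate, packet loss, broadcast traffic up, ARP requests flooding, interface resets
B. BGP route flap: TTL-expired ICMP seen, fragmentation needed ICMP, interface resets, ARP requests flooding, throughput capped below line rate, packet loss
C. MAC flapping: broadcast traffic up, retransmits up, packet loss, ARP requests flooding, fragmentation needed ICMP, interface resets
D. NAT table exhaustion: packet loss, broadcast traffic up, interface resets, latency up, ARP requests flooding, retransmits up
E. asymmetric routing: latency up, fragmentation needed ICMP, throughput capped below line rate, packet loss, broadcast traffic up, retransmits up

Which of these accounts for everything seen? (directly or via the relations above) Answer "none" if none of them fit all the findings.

B

Testing each hypothesis:
(A) spanning-tree reconvergence — does not account for fragmentation needed ICMP
(B) BGP route flap — fragmentation needed ICMP match; broadcast traffic up match (through packet loss → broadcast traffic up); interface resets match; throughput capped below line rate match; packet loss match; TTL-expired ICMP seen match
(C) MAC flapping — fragmentation needed ICMP match; broadcast traffic up match; interface resets match; throughput capped below line rate miss; packet loss match; TTL-expired ICMP seen miss
(D) NAT table exhaustion — does not account for fragmentation needed ICMP, throughput capped below line rate, TTL-expired ICMP seen
(E) asymmetric routing — fragmentation needed ICMP match; broadcast traffic up match; interface resets miss; throughput capped below line rate match; packet loss match; TTL-expired ICMP seen miss
(B) is the only candidate with no mismatches.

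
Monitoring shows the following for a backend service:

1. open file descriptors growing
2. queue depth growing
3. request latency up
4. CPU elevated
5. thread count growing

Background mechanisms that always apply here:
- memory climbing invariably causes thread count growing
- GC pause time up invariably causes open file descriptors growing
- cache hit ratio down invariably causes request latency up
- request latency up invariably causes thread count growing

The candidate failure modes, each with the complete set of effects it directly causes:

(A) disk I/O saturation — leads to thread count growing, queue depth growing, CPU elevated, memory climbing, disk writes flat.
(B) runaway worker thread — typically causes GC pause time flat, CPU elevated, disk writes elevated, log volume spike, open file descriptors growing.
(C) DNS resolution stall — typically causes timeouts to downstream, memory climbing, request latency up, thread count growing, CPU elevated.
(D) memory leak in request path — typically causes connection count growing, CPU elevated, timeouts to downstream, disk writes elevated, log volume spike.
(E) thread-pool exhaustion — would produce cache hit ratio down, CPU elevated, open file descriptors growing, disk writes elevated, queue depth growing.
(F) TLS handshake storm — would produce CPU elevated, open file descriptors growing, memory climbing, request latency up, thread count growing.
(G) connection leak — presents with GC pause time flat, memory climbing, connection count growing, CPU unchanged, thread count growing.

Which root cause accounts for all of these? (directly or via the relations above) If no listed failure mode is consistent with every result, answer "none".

E

Checking each candidate against the observations:
(A) disk I/O saturation — does not account for open file descriptors growing, request latency up
(B) runaway worker thread — open file descriptors growing ✓; queue depth growing ✗; request latency up ✗; CPU elevated ✓; thread count growing ✗
(C) DNS resolution stall — open file descriptors growing ✗; queue depth growing ✗; request latency up ✓; CPU elevated ✓; thread count growing ✓
(D) memory leak in request path — does not account for open file descriptors growing, queue depth growing, request latency up, thread count growing
(E) thread-pool exhaustion — open file descriptors growing ✓; queue depth growing ✓; request latency up ✓ (via cache hit ratio down → request latency up); CPU elevated ✓; thread count growing ✓ (via cache hit ratio down → request latency up → thread count growing)
(F) TLS handshake storm — does not account for queue depth growing
(G) connection leak — open file descriptors growing ✗; queue depth growing ✗; request latency up ✗; CPU elevated ✗; thread count growing ✓
(E) alone accounts for all the evidence.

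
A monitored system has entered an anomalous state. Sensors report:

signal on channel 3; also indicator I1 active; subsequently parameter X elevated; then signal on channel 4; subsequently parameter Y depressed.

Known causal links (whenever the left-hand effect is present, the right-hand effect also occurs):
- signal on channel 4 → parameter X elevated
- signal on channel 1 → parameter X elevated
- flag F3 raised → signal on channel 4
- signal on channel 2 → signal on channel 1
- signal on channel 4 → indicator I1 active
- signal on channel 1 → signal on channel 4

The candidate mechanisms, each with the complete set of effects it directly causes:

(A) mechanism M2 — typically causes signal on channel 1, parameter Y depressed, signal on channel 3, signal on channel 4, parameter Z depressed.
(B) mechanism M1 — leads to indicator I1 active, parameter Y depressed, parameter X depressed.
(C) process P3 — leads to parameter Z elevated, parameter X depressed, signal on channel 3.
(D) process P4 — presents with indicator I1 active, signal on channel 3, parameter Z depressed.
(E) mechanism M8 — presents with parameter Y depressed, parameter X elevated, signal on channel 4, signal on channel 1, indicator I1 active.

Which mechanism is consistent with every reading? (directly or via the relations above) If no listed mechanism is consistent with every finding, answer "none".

Testing each hypothesis:
(A) mechanism M2 — accounts for every observation (indicator I1 active via signal on channel 4 → indicator I1 active)
(B) mechanism M1 — signal on channel 3 miss; indicator I1 active match; parameter X elevated miss; signal on channel 4 miss; parameter Y depressed match
(C) process P3 — signal on channel 3 match; indicator I1 active miss; parameter X elevated miss; signal on channel 4 miss; parameter Y depressed miss
(D) process P4 — signal on channel 3 match; indicator I1 active match; parameter X elevated miss; signal on channel 4 miss; parameter Y depressed miss
(E) mechanism M8 — does not account for signal on channel 3
(A) is the only candidate with no mismatches.

A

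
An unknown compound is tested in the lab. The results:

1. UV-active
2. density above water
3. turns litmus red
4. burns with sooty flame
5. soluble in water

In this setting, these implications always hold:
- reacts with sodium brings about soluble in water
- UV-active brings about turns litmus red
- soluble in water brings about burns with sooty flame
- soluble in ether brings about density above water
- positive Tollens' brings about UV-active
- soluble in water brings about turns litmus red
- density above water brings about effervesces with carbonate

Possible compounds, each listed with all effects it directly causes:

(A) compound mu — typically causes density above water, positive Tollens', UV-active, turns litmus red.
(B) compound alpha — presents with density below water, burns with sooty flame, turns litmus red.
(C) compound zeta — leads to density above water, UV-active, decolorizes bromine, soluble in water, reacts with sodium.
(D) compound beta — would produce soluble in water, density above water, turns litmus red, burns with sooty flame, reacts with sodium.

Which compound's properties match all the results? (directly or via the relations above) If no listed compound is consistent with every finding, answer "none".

C

For each candidate, compare predicted effects to what was observed:
(A) compound mu — does not account for burns with sooty flame, soluble in water
(B) compound alpha — fails on UV-active, density above water, soluble in water (predicts density below water, not density above water)
(C) compound zeta — accounts for every observation (turns litmus red through soluble in water → turns litmus red)
(D) compound beta — UV-active ✗; density above water ✓; turns litmus red ✓; burns with sooty flame ✓; soluble in water ✓
(C) alone accounts for all the evidence.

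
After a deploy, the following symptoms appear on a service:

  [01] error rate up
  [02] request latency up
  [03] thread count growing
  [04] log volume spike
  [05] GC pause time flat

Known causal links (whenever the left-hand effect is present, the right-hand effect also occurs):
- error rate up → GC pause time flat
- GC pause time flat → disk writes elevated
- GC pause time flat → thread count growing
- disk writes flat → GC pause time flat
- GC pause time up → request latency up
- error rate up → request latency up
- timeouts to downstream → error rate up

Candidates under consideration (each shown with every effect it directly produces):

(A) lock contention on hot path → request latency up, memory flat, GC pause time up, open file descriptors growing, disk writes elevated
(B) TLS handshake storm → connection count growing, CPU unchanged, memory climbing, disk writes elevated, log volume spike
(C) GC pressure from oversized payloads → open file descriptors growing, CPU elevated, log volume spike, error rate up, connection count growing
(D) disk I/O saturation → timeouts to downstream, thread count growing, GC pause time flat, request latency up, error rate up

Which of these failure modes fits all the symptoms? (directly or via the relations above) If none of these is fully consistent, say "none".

C

For each candidate, compare predicted effects to what was observed:
(A) lock contention on hot path — fails on error rate up, thread count growing, log volume spike, GC pause time flat (predicts GC pause time up, not GC pause time flat)
(B) TLS handshake storm — does not account for error rate up, request latency up, thread count growing, GC pause time flat
(C) GC pressure from oversized payloads — accounts for every observation (request latency up via error rate up → request latency up)
(D) disk I/O saturation — error rate up yes; request latency up yes; thread count growing yes; log volume spike NO; GC pause time flat yes
(C) alone accounts for all the evidence.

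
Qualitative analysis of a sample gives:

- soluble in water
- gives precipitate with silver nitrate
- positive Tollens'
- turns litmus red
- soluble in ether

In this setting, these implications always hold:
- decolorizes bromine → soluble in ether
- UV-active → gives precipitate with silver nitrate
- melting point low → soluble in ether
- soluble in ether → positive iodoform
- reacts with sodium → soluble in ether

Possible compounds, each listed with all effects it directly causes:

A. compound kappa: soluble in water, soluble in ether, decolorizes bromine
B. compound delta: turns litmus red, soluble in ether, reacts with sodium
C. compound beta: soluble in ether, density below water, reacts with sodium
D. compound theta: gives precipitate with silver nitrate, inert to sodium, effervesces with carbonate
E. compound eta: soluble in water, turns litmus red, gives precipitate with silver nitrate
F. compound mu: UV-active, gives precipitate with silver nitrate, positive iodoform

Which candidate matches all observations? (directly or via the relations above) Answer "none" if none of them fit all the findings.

Checking each candidate against the observations:
(A) compound kappa — does not account for gives precipitate with silver nitrate, positive Tollens', turns litmus red
(B) compound delta — does not account for soluble in water, gives precipitate with silver nitrate, positive Tollens'
(C) compound beta — does not account for soluble in water, gives precipitate with silver nitrate, positive Tollens', turns litmus red
(D) compound theta — does not account for soluble in water, positive Tollens', turns litmus red, soluble in ether
(E) compound eta — soluble in water yes; gives precipitate with silver nitrate yes; positive Tollens' NO; turns litmus red yes; soluble in ether NO
(F) compound mu — does not account for soluble in water, positive Tollens', turns litmus red, soluble in ether
No candidate is consistent with all observations.

none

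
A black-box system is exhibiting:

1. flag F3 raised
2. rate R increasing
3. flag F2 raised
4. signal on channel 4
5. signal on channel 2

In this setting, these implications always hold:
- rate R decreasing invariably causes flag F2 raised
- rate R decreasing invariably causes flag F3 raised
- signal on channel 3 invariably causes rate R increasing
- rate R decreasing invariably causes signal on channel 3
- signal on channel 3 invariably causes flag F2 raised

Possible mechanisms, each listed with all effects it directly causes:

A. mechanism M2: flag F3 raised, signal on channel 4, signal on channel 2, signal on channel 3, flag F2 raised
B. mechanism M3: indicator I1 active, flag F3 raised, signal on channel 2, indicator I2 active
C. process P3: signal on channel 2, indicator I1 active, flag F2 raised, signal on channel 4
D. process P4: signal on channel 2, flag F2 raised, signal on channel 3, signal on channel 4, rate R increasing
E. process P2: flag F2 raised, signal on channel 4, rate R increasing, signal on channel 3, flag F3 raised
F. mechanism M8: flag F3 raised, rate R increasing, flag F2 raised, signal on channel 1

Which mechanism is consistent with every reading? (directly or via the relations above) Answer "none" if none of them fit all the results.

A

Per-candidate check:
(A) mechanism M2 — accounts for every observation (rate R increasing through signal on channel 3 → rate R increasing)
(B) mechanism M3 — flag F3 raised +; rate R increasing -; flag F2 raised -; signal on channel 4 -; signal on channel 2 +
(C) process P3 — flag F3 raised -; rate R increasing -; flag F2 raised +; signal on channel 4 +; signal on channel 2 +
(D) process P4 — flag F3 raised -; rate R increasing +; flag F2 raised +; signal on channel 4 +; signal on channel 2 +
(E) process P2 — flag F3 raised +; rate R increasing +; flag F2 raised +; signal on channel 4 +; signal on channel 2 -
(F) mechanism M8 — does not account for signal on channel 4, signal on channel 2
(A) is the only candidate with no mismatches.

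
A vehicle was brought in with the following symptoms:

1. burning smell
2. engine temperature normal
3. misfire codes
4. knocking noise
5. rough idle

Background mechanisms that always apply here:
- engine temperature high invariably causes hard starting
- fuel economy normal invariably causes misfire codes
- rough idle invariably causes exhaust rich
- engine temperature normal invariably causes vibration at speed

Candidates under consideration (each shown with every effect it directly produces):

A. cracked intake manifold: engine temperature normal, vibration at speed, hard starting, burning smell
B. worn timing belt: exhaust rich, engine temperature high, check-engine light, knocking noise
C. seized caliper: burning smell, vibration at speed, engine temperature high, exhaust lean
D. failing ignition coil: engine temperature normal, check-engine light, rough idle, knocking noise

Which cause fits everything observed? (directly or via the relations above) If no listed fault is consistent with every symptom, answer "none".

For each candidate, compare predicted effects to what was observed:
(A) cracked intake manifold — burning smell yes; engine temperature normal yes; misfire codes NO; knocking noise NO; rough idle NO
(B) worn timing belt — burning smell NO; engine temperature normal NO; misfire codes NO; knocking noise yes; rough idle NO
(C) seized caliper — burning smell yes; engine temperature normal NO; misfire codes NO; knocking noise NO; rough idle NO
(D) failing ignition coil — burning smell NO; engine temperature normal yes; misfire codes NO; knocking noise yes; rough idle yes
Every candidate fails on at least one observation.

none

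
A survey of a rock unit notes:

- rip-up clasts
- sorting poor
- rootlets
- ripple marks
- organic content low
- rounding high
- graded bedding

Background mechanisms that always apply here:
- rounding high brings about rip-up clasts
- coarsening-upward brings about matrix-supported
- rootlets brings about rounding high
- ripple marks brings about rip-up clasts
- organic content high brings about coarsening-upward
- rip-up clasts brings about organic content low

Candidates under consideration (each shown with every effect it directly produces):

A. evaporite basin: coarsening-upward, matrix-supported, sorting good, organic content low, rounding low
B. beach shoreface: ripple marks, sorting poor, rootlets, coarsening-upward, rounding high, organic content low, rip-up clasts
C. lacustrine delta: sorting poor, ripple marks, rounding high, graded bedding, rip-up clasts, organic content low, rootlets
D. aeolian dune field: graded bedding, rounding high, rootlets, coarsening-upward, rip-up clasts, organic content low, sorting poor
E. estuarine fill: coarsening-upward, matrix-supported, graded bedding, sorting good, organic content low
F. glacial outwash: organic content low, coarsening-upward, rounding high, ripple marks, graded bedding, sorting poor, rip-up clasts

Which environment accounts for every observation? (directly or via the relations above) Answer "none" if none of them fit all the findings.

C

Per-candidate check:
(A) evaporite basin — rip-up clasts -; sorting poor -; rootlets -; ripple marks -; organic content low +; rounding high -; graded bedding -
(B) beach shoreface — rip-up clasts +; sorting poor +; rootlets +; ripple marks +; organic content low +; rounding high +; graded bedding -
(C) lacustrine delta — rip-up clasts +; sorting poor +; rootlets +; ripple marks +; organic content low +; rounding high +; graded bedding +
(D) aeolian dune field — does not account for ripple marks
(E) estuarine fill — fails on rip-up clasts, sorting poor, rootlets, ripple marks, rounding high (predicts sorting good, not sorting poor)
(F) glacial outwash — does not account for rootlets
Only (C) is consistent with every observation.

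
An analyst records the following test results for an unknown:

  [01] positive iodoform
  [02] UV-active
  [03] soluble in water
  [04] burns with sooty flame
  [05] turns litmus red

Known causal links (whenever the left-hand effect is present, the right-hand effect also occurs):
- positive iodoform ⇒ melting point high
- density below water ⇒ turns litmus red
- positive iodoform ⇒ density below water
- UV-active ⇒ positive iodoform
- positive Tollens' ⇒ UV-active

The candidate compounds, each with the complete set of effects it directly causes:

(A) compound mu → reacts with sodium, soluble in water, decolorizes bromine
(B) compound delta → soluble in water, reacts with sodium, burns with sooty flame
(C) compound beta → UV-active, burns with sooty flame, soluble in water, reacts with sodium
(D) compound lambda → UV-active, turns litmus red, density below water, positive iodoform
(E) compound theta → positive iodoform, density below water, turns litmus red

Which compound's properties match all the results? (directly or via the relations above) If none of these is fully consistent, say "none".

C

For each candidate, compare predicted effects to what was observed:
(A) compound mu — positive iodoform NO; UV-active NO; soluble in water yes; burns with sooty flame NO; turns litmus red NO
(B) compound delta — positive iodoform NO; UV-active NO; soluble in water yes; burns with sooty flame yes; turns litmus red NO
(C) compound beta — positive iodoform yes (via UV-active → positive iodoform); UV-active yes; soluble in water yes; burns with sooty flame yes; turns litmus red yes (via UV-active → positive iodoform → density below water → turns litmus red)
(D) compound lambda — does not account for soluble in water, burns with sooty flame
(E) compound theta — positive iodoform yes; UV-active NO; soluble in water NO; burns with sooty flame NO; turns litmus red yes
(C) is the only candidate with no mismatches.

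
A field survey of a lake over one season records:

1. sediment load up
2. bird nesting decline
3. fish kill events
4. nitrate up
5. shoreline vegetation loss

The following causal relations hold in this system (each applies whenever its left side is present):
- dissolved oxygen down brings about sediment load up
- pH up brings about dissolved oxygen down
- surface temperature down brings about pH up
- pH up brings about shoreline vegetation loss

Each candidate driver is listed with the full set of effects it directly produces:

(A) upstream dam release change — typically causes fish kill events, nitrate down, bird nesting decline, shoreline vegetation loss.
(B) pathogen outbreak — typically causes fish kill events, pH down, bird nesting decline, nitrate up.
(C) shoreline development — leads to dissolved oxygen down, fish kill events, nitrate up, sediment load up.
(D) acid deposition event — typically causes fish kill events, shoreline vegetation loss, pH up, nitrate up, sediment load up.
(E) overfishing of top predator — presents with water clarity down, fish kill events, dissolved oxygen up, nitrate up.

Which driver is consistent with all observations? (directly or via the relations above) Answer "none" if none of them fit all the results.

none

Per-candidate check:
(A) upstream dam release change — fails on sediment load up, nitrate up (predicts nitrate down, not nitrate up)
(B) pathogen outbreak — does not account for sediment load up, shoreline vegetation loss
(C) shoreline development — sediment load up +; bird nesting decline -; fish kill events +; nitrate up +; shoreline vegetation loss -
(D) acid deposition event — sediment load up +; bird nesting decline -; fish kill events +; nitrate up +; shoreline vegetation loss +
(E) overfishing of top predator — does not account for sediment load up, bird nesting decline, shoreline vegetation loss
None of the listed candidates fits everything.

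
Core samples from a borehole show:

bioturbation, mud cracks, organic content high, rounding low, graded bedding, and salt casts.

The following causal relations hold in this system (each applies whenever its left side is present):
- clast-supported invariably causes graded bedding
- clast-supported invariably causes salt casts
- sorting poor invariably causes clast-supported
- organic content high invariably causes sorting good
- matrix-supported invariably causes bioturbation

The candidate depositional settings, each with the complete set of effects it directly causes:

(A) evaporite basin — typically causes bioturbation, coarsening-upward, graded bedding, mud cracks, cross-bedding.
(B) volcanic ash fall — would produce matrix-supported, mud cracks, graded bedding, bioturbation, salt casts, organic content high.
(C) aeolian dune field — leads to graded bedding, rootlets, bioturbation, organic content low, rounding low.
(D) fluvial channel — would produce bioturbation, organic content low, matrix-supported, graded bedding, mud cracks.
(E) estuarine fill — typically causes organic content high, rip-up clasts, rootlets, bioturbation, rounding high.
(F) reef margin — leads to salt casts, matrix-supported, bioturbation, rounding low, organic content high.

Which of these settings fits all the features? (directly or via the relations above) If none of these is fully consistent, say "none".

none

For each candidate, compare predicted effects to what was observed:
(A) evaporite basin — bioturbation yes; mud cracks yes; organic content high NO; rounding low NO; graded bedding yes; salt casts NO
(B) volcanic ash fall — does not account for rounding low
(C) aeolian dune field — fails on mud cracks, organic content high, salt casts (predicts organic content low, not organic content high)
(D) fluvial channel — fails on organic content high, rounding low, salt casts (predicts organic content low, not organic content high)
(E) estuarine fill — fails on mud cracks, rounding low, graded bedding, salt casts (predicts rounding high, not rounding low)
(F) reef margin — bioturbation yes; mud cracks NO; organic content high yes; rounding low yes; graded bedding NO; salt casts yes
None of the listed candidates fits everything.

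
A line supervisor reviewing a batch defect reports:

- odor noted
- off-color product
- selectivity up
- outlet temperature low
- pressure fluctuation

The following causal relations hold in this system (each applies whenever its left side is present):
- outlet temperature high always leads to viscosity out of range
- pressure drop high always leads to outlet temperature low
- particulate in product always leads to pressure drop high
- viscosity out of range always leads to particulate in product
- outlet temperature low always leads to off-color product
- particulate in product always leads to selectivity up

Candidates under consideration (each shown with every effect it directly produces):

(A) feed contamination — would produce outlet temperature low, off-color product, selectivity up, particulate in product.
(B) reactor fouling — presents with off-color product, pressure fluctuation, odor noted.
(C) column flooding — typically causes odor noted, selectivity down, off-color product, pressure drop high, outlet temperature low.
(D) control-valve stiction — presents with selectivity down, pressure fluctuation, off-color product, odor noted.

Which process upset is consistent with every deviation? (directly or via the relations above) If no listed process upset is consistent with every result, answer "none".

Testing each hypothesis:
(A) feed contamination — does not account for odor noted, pressure fluctuation
(B) reactor fouling — does not account for selectivity up, outlet temperature low
(C) column flooding — fails on selectivity up, pressure fluctuation (predicts selectivity down, not selectivity up)
(D) control-valve stiction — odor noted match; off-color product match; selectivity up miss; outlet temperature low miss; pressure fluctuation match
None of the listed candidates fits everything.

none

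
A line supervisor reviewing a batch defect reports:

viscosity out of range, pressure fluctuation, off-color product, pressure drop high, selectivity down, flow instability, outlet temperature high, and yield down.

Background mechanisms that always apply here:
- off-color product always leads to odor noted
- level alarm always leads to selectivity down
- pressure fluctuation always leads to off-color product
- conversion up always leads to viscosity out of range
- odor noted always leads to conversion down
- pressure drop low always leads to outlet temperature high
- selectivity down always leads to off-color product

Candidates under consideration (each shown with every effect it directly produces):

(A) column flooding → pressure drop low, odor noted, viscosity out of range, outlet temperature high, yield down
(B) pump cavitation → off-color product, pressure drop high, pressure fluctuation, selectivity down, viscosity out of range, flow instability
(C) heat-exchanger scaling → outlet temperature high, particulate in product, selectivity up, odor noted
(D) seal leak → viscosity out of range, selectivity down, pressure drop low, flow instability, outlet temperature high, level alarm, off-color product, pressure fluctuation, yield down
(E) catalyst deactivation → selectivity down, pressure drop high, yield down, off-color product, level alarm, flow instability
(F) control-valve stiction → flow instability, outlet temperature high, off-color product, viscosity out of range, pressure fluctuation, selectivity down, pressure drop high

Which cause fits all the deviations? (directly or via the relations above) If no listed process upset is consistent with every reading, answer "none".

none

Testing each hypothesis:
(A) column flooding — viscosity out of range match; pressure fluctuation miss; off-color product miss; pressure drop high miss; selectivity down miss; flow instability miss; outlet temperature high match; yield down match
(B) pump cavitation — viscosity out of range match; pressure fluctuation match; off-color product match; pressure drop high match; selectivity down match; flow instability match; outlet temperature high miss; yield down miss
(C) heat-exchanger scaling — viscosity out of range miss; pressure fluctuation miss; off-color product miss; pressure drop high miss; selectivity down miss; flow instability miss; outlet temperature high match; yield down miss
(D) seal leak — fails on pressure drop high (predicts pressure drop low, not pressure drop high)
(E) catalyst deactivation — viscosity out of range miss; pressure fluctuation miss; off-color product match; pressure drop high match; selectivity down match; flow instability match; outlet temperature high miss; yield down match
(F) control-valve stiction — viscosity out of range match; pressure fluctuation match; off-color product match; pressure drop high match; selectivity down match; flow instability match; outlet temperature high match; yield down miss
None of the listed candidates fits everything.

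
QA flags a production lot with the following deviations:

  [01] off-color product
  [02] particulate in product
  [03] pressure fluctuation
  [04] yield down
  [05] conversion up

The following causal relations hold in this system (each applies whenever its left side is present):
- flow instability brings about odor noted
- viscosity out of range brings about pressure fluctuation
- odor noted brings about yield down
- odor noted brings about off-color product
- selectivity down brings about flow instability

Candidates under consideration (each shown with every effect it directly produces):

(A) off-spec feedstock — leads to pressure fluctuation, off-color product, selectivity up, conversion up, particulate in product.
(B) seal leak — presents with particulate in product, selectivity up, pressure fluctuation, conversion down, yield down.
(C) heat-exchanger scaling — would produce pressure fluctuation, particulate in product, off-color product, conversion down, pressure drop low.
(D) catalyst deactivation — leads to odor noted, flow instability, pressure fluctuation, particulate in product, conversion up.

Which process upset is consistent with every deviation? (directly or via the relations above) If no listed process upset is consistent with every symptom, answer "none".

Testing each hypothesis:
(A) off-spec feedstock — does not account for yield down
(B) seal leak — fails on off-color product, conversion up (predicts conversion down, not conversion up)
(C) heat-exchanger scaling — off-color product +; particulate in product +; pressure fluctuation +; yield down -; conversion up -
(D) catalyst deactivation — accounts for every observation (off-color product through odor noted → off-color product)
(D) alone accounts for all the evidence.

D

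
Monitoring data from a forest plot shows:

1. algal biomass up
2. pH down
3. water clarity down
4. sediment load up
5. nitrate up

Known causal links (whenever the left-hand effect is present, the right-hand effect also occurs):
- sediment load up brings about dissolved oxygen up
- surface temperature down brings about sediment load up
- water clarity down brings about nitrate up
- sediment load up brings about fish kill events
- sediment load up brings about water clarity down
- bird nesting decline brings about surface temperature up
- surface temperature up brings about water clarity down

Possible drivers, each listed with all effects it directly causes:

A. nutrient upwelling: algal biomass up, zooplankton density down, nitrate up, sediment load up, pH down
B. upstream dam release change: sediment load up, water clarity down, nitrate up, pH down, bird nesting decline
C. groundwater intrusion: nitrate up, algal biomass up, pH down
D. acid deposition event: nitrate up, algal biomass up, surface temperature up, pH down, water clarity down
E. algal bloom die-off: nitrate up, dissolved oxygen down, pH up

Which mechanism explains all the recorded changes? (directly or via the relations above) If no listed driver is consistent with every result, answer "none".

Testing each hypothesis:
(A) nutrient upwelling — algal biomass up +; pH down +; water clarity down + (by sediment load up → water clarity down); sediment load up +; nitrate up +
(B) upstream dam release change — algal biomass up -; pH down +; water clarity down +; sediment load up +; nitrate up +
(C) groundwater intrusion — does not account for water clarity down, sediment load up
(D) acid deposition event — algal biomass up +; pH down +; water clarity down +; sediment load up -; nitrate up +
(E) algal bloom die-off — fails on algal biomass up, pH down, water clarity down, sediment load up (predicts pH up, not pH down)
Only (A) is consistent with every observation.

A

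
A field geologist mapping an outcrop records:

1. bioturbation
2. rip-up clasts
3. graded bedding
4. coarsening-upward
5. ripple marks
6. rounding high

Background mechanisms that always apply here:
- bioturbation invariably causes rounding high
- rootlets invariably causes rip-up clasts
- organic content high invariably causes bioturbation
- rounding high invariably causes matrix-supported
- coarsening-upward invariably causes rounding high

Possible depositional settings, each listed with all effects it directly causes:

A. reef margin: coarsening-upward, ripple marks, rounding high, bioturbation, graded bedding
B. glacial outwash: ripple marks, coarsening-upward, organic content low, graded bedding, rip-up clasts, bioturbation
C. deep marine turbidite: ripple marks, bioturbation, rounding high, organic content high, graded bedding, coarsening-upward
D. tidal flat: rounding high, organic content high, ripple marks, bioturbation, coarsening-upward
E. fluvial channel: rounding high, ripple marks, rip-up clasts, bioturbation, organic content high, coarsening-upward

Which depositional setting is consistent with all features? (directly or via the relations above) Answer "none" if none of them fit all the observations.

B

For each candidate, compare predicted effects to what was observed:
(A) reef margin — bioturbation yes; rip-up clasts NO; graded bedding yes; coarsening-upward yes; ripple marks yes; rounding high yes
(B) glacial outwash — bioturbation yes; rip-up clasts yes; graded bedding yes; coarsening-upward yes; ripple marks yes; rounding high yes (through bioturbation → rounding high)
(C) deep marine turbidite — does not account for rip-up clasts
(D) tidal flat — bioturbation yes; rip-up clasts NO; graded bedding NO; coarsening-upward yes; ripple marks yes; rounding high yes
(E) fluvial channel — bioturbation yes; rip-up clasts yes; graded bedding NO; coarsening-upward yes; ripple marks yes; rounding high yes
(B) alone accounts for all the evidence.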